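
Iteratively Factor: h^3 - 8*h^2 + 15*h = (h - 3)*(h^2 - 5*h) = (h - 5)*(h - 3)*(h)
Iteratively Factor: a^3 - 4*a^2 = (a)*(a^2 - 4*a) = a^2*(a - 4)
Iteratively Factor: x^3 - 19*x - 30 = (x + 3)*(x^2 - 3*x - 10) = (x + 2)*(x + 3)*(x - 5)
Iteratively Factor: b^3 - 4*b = (b + 2)*(b^2 - 2*b) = (b - 2)*(b + 2)*(b)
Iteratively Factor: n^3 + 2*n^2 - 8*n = (n - 2)*(n^2 + 4*n) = (n - 2)*(n + 4)*(n)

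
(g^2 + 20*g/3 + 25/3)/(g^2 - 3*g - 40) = (g + 5/3)/(g - 8)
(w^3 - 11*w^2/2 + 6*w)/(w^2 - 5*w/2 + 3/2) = w*(w - 4)/(w - 1)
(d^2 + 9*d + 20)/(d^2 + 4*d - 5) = (d + 4)/(d - 1)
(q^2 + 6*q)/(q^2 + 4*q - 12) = q/(q - 2)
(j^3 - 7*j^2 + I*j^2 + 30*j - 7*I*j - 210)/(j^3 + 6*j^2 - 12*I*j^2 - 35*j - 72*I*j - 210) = (j^2 + j*(-7 + 6*I) - 42*I)/(j^2 + j*(6 - 7*I) - 42*I)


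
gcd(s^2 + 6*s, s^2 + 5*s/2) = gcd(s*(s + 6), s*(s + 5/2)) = s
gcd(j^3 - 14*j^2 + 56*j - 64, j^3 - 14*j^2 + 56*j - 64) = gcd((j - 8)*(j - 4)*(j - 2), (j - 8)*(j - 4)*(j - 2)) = j^3 - 14*j^2 + 56*j - 64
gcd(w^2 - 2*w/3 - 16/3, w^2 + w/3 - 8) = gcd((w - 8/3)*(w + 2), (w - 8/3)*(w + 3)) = w - 8/3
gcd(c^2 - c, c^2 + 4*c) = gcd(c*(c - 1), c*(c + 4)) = c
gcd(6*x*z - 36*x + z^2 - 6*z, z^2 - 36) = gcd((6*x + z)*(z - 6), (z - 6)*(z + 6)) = z - 6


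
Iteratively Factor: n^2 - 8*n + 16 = (n - 4)*(n - 4)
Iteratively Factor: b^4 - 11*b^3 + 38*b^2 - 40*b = (b - 4)*(b^3 - 7*b^2 + 10*b) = b*(b - 4)*(b^2 - 7*b + 10) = b*(b - 4)*(b - 2)*(b - 5)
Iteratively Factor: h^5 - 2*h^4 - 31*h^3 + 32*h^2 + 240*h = (h + 3)*(h^4 - 5*h^3 - 16*h^2 + 80*h) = (h - 5)*(h + 3)*(h^3 - 16*h) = h*(h - 5)*(h + 3)*(h^2 - 16) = h*(h - 5)*(h - 4)*(h + 3)*(h + 4)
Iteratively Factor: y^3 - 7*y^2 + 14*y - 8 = (y - 2)*(y^2 - 5*y + 4) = (y - 4)*(y - 2)*(y - 1)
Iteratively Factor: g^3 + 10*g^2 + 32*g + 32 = (g + 4)*(g^2 + 6*g + 8) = (g + 4)^2*(g + 2)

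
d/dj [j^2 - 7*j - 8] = 2*j - 7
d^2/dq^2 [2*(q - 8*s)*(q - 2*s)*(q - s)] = 12*q - 44*s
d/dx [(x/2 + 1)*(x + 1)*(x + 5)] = 3*x^2/2 + 8*x + 17/2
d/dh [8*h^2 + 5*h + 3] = 16*h + 5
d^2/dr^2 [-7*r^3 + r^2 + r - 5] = 2 - 42*r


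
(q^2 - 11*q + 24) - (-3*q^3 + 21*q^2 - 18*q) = 3*q^3 - 20*q^2 + 7*q + 24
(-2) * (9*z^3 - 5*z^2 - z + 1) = -18*z^3 + 10*z^2 + 2*z - 2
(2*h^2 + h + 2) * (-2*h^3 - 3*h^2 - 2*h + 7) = -4*h^5 - 8*h^4 - 11*h^3 + 6*h^2 + 3*h + 14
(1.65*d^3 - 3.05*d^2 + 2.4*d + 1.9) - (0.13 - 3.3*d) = 1.65*d^3 - 3.05*d^2 + 5.7*d + 1.77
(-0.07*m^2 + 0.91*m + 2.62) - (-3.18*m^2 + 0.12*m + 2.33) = 3.11*m^2 + 0.79*m + 0.29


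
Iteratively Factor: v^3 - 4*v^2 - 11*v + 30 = (v + 3)*(v^2 - 7*v + 10) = (v - 2)*(v + 3)*(v - 5)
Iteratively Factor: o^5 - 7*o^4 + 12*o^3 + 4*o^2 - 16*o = (o - 2)*(o^4 - 5*o^3 + 2*o^2 + 8*o) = (o - 2)^2*(o^3 - 3*o^2 - 4*o) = (o - 4)*(o - 2)^2*(o^2 + o) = (o - 4)*(o - 2)^2*(o + 1)*(o)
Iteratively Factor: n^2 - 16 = (n + 4)*(n - 4)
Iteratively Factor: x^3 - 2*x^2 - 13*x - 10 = (x + 2)*(x^2 - 4*x - 5) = (x - 5)*(x + 2)*(x + 1)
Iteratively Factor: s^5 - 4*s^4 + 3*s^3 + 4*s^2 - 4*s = (s - 2)*(s^4 - 2*s^3 - s^2 + 2*s) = (s - 2)*(s - 1)*(s^3 - s^2 - 2*s) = (s - 2)^2*(s - 1)*(s^2 + s) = s*(s - 2)^2*(s - 1)*(s + 1)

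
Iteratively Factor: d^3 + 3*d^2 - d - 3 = (d + 3)*(d^2 - 1) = (d - 1)*(d + 3)*(d + 1)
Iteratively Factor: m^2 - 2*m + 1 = (m - 1)*(m - 1)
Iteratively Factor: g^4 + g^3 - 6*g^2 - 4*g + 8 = (g + 2)*(g^3 - g^2 - 4*g + 4) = (g - 1)*(g + 2)*(g^2 - 4) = (g - 1)*(g + 2)^2*(g - 2)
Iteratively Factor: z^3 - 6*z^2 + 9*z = (z - 3)*(z^2 - 3*z) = (z - 3)^2*(z)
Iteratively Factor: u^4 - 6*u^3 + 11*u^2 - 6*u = (u - 1)*(u^3 - 5*u^2 + 6*u) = u*(u - 1)*(u^2 - 5*u + 6) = u*(u - 2)*(u - 1)*(u - 3)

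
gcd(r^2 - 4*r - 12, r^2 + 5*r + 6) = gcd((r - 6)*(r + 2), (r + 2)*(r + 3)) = r + 2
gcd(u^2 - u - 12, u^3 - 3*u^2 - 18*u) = u + 3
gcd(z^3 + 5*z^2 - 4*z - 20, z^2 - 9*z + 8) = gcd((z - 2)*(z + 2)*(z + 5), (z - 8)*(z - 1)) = 1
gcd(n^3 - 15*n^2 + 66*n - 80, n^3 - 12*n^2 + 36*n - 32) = n^2 - 10*n + 16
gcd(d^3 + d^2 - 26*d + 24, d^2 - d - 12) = d - 4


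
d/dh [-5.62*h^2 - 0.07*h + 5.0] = -11.24*h - 0.07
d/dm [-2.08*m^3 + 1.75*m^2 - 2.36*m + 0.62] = -6.24*m^2 + 3.5*m - 2.36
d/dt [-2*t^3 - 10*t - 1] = -6*t^2 - 10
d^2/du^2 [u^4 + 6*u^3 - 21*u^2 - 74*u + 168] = 12*u^2 + 36*u - 42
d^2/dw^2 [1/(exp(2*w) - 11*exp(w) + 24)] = ((11 - 4*exp(w))*(exp(2*w) - 11*exp(w) + 24) + 2*(2*exp(w) - 11)^2*exp(w))*exp(w)/(exp(2*w) - 11*exp(w) + 24)^3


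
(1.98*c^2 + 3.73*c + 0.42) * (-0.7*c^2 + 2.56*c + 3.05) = -1.386*c^4 + 2.4578*c^3 + 15.2938*c^2 + 12.4517*c + 1.281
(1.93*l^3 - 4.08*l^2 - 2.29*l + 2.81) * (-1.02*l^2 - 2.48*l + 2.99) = -1.9686*l^5 - 0.6248*l^4 + 18.2249*l^3 - 9.3862*l^2 - 13.8159*l + 8.4019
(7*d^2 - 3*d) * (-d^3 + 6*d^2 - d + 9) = -7*d^5 + 45*d^4 - 25*d^3 + 66*d^2 - 27*d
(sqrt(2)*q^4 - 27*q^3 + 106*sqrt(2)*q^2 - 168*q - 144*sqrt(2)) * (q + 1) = sqrt(2)*q^5 - 27*q^4 + sqrt(2)*q^4 - 27*q^3 + 106*sqrt(2)*q^3 - 168*q^2 + 106*sqrt(2)*q^2 - 144*sqrt(2)*q - 168*q - 144*sqrt(2)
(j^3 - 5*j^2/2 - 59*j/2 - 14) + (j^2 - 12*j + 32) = j^3 - 3*j^2/2 - 83*j/2 + 18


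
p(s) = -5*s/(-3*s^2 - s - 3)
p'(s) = -5*s*(6*s + 1)/(-3*s^2 - s - 3)^2 - 5/(-3*s^2 - s - 3) = 15*(1 - s^2)/(9*s^4 + 6*s^3 + 19*s^2 + 6*s + 9)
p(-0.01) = -0.02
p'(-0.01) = 1.68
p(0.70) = 0.68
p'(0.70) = 0.29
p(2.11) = 0.57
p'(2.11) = -0.15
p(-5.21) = -0.33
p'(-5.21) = -0.06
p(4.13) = 0.35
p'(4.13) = -0.07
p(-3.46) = -0.49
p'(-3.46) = -0.13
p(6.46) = 0.24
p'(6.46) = -0.03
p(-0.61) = -0.87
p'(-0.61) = 0.77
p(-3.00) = -0.56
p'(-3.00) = -0.16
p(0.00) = 0.00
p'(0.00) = 1.67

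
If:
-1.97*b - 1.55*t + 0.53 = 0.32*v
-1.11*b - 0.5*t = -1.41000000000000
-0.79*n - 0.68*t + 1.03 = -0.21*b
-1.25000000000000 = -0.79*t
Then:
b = 0.56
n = 0.09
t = 1.58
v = -9.44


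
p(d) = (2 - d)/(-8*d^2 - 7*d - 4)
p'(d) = (2 - d)*(16*d + 7)/(-8*d^2 - 7*d - 4)^2 - 1/(-8*d^2 - 7*d - 4) = (8*d^2 + 7*d - (d - 2)*(16*d + 7) + 4)/(8*d^2 + 7*d + 4)^2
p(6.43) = 0.01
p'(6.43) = -0.00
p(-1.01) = -0.59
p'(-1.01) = -0.87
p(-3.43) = -0.07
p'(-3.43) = -0.03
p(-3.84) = -0.06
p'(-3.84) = -0.02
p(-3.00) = -0.09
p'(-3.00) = -0.05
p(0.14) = -0.36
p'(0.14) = 0.85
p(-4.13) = -0.05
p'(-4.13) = -0.02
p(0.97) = -0.06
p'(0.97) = 0.12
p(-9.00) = -0.02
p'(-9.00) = 0.00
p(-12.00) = -0.01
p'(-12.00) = 0.00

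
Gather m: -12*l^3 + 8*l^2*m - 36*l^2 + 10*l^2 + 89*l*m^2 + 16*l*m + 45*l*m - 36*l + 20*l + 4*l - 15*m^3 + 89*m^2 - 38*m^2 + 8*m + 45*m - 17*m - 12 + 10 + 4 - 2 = -12*l^3 - 26*l^2 - 12*l - 15*m^3 + m^2*(89*l + 51) + m*(8*l^2 + 61*l + 36)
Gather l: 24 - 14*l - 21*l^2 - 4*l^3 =-4*l^3 - 21*l^2 - 14*l + 24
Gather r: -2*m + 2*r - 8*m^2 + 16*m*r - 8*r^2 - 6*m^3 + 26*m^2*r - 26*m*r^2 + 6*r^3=-6*m^3 - 8*m^2 - 2*m + 6*r^3 + r^2*(-26*m - 8) + r*(26*m^2 + 16*m + 2)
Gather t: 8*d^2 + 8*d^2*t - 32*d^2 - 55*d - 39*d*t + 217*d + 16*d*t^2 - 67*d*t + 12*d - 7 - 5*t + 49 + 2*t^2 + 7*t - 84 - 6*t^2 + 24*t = -24*d^2 + 174*d + t^2*(16*d - 4) + t*(8*d^2 - 106*d + 26) - 42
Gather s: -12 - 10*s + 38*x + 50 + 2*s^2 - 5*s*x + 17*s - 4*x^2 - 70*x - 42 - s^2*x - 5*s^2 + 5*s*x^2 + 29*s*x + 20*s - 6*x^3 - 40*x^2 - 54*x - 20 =s^2*(-x - 3) + s*(5*x^2 + 24*x + 27) - 6*x^3 - 44*x^2 - 86*x - 24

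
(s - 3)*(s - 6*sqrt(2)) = s^2 - 6*sqrt(2)*s - 3*s + 18*sqrt(2)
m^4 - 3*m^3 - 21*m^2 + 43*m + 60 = (m - 5)*(m - 3)*(m + 1)*(m + 4)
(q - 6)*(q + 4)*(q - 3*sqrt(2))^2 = q^4 - 6*sqrt(2)*q^3 - 2*q^3 - 6*q^2 + 12*sqrt(2)*q^2 - 36*q + 144*sqrt(2)*q - 432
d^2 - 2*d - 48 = (d - 8)*(d + 6)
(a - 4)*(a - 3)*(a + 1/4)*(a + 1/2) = a^4 - 25*a^3/4 + 55*a^2/8 + 65*a/8 + 3/2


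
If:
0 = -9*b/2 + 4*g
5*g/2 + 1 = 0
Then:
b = -16/45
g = -2/5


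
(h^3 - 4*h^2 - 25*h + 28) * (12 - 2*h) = -2*h^4 + 20*h^3 + 2*h^2 - 356*h + 336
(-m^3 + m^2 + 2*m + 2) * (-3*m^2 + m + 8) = 3*m^5 - 4*m^4 - 13*m^3 + 4*m^2 + 18*m + 16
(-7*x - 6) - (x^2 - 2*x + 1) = -x^2 - 5*x - 7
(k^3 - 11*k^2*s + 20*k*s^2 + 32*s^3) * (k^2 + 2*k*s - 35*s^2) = k^5 - 9*k^4*s - 37*k^3*s^2 + 457*k^2*s^3 - 636*k*s^4 - 1120*s^5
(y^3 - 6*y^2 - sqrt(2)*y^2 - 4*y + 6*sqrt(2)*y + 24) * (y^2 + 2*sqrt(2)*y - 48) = y^5 - 6*y^4 + sqrt(2)*y^4 - 56*y^3 - 6*sqrt(2)*y^3 + 40*sqrt(2)*y^2 + 336*y^2 - 240*sqrt(2)*y + 192*y - 1152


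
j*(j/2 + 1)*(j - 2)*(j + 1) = j^4/2 + j^3/2 - 2*j^2 - 2*j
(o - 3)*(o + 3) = o^2 - 9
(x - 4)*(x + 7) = x^2 + 3*x - 28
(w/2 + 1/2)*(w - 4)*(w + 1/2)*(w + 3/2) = w^4/2 - w^3/2 - 37*w^2/8 - 41*w/8 - 3/2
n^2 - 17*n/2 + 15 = (n - 6)*(n - 5/2)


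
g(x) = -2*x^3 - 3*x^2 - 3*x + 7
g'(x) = -6*x^2 - 6*x - 3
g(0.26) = 5.98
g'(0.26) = -4.97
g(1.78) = -19.12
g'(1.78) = -32.69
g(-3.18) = 50.52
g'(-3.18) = -44.59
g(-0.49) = 7.98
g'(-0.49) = -1.50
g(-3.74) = 80.88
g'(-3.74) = -64.49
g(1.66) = -15.40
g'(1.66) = -29.49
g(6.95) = -830.16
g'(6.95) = -334.52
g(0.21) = 6.22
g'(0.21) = -4.52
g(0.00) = 7.00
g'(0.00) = -3.00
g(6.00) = -551.00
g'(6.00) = -255.00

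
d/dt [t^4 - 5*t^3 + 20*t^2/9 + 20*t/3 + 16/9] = 4*t^3 - 15*t^2 + 40*t/9 + 20/3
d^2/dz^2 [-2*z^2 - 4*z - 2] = -4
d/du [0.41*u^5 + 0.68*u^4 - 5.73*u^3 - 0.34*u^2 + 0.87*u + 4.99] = 2.05*u^4 + 2.72*u^3 - 17.19*u^2 - 0.68*u + 0.87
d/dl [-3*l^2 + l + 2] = 1 - 6*l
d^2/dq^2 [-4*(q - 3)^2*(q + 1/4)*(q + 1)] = -48*q^2 + 114*q - 14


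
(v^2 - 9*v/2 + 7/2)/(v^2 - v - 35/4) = 2*(v - 1)/(2*v + 5)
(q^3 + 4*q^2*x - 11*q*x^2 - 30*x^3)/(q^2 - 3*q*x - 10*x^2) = (-q^2 - 2*q*x + 15*x^2)/(-q + 5*x)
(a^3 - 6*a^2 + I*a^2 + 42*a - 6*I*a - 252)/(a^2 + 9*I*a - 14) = (a^2 - 6*a*(1 + I) + 36*I)/(a + 2*I)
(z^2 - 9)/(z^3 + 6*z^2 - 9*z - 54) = 1/(z + 6)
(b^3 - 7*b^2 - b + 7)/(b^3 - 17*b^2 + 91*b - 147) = (b^2 - 1)/(b^2 - 10*b + 21)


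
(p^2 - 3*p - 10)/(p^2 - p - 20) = (p + 2)/(p + 4)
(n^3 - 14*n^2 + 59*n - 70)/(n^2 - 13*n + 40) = (n^2 - 9*n + 14)/(n - 8)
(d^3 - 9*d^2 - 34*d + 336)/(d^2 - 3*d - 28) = (d^2 - 2*d - 48)/(d + 4)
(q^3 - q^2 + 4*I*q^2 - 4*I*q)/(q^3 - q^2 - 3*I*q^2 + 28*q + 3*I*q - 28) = q/(q - 7*I)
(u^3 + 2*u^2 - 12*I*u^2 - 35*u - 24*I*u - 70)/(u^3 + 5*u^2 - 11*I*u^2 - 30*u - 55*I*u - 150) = (u^2 + u*(2 - 7*I) - 14*I)/(u^2 + u*(5 - 6*I) - 30*I)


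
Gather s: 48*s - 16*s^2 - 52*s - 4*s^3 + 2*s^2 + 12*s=-4*s^3 - 14*s^2 + 8*s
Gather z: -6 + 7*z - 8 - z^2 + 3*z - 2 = -z^2 + 10*z - 16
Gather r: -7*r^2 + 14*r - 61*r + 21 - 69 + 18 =-7*r^2 - 47*r - 30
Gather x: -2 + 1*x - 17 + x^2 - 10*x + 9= x^2 - 9*x - 10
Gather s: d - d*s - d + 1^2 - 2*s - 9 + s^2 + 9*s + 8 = s^2 + s*(7 - d)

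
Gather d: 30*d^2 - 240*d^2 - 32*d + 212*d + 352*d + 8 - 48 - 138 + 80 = -210*d^2 + 532*d - 98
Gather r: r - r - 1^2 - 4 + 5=0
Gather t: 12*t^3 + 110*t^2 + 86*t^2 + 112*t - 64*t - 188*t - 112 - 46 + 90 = 12*t^3 + 196*t^2 - 140*t - 68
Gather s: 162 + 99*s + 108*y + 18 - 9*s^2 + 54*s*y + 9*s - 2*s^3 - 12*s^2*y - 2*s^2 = -2*s^3 + s^2*(-12*y - 11) + s*(54*y + 108) + 108*y + 180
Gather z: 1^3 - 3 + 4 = 2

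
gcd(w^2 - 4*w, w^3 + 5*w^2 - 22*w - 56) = w - 4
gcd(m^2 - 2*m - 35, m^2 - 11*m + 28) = m - 7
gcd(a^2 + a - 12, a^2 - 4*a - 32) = a + 4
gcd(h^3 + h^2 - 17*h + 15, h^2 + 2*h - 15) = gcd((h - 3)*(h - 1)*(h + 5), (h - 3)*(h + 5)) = h^2 + 2*h - 15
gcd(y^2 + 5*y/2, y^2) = y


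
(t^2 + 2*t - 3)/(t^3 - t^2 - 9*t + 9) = 1/(t - 3)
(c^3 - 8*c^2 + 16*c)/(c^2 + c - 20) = c*(c - 4)/(c + 5)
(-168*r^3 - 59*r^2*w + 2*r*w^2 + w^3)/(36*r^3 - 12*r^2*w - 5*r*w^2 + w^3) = (-56*r^2 - r*w + w^2)/(12*r^2 - 8*r*w + w^2)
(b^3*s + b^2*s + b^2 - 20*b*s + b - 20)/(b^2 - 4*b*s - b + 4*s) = (b^3*s + b^2*s + b^2 - 20*b*s + b - 20)/(b^2 - 4*b*s - b + 4*s)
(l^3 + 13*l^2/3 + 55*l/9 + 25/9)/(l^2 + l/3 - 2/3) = (9*l^2 + 30*l + 25)/(3*(3*l - 2))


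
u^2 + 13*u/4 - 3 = (u - 3/4)*(u + 4)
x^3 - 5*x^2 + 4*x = x*(x - 4)*(x - 1)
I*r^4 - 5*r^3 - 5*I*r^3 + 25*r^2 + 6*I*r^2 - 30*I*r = r*(r - 5)*(r + 6*I)*(I*r + 1)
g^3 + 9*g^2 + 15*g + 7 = (g + 1)^2*(g + 7)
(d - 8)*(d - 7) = d^2 - 15*d + 56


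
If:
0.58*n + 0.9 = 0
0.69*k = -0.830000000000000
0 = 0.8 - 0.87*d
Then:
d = 0.92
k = -1.20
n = -1.55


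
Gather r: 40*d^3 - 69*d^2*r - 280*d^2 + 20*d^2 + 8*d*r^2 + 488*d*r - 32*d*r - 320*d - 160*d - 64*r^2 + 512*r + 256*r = 40*d^3 - 260*d^2 - 480*d + r^2*(8*d - 64) + r*(-69*d^2 + 456*d + 768)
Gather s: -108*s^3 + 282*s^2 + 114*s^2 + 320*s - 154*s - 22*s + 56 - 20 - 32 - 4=-108*s^3 + 396*s^2 + 144*s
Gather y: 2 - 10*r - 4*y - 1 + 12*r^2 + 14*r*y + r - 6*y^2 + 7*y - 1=12*r^2 - 9*r - 6*y^2 + y*(14*r + 3)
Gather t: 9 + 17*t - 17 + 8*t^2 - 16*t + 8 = 8*t^2 + t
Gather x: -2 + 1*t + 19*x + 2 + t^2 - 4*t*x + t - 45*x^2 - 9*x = t^2 + 2*t - 45*x^2 + x*(10 - 4*t)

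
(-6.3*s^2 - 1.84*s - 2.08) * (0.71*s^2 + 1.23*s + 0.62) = -4.473*s^4 - 9.0554*s^3 - 7.646*s^2 - 3.6992*s - 1.2896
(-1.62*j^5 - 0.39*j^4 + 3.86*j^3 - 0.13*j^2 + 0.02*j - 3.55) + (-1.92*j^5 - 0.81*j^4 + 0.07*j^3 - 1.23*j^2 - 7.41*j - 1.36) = -3.54*j^5 - 1.2*j^4 + 3.93*j^3 - 1.36*j^2 - 7.39*j - 4.91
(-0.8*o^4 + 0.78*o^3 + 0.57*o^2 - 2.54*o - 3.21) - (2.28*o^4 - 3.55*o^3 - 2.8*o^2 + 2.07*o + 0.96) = -3.08*o^4 + 4.33*o^3 + 3.37*o^2 - 4.61*o - 4.17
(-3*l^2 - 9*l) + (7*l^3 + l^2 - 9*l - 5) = 7*l^3 - 2*l^2 - 18*l - 5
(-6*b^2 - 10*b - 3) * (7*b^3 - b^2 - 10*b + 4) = -42*b^5 - 64*b^4 + 49*b^3 + 79*b^2 - 10*b - 12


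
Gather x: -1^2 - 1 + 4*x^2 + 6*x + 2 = 4*x^2 + 6*x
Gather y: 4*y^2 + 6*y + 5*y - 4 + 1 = 4*y^2 + 11*y - 3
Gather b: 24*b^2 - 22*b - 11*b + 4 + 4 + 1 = 24*b^2 - 33*b + 9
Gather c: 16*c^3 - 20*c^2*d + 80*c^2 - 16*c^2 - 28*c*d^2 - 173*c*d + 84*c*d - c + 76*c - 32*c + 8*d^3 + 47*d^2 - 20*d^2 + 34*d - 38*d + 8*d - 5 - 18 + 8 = 16*c^3 + c^2*(64 - 20*d) + c*(-28*d^2 - 89*d + 43) + 8*d^3 + 27*d^2 + 4*d - 15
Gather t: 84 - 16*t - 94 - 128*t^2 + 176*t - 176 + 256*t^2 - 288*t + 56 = 128*t^2 - 128*t - 130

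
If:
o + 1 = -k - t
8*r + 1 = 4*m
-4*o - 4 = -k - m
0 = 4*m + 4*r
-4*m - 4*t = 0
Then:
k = 1/20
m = 1/12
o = -29/30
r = -1/12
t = -1/12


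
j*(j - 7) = j^2 - 7*j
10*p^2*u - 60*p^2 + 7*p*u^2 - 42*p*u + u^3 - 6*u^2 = (2*p + u)*(5*p + u)*(u - 6)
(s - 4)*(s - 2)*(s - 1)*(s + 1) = s^4 - 6*s^3 + 7*s^2 + 6*s - 8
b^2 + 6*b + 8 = (b + 2)*(b + 4)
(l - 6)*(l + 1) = l^2 - 5*l - 6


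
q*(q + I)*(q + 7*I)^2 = q^4 + 15*I*q^3 - 63*q^2 - 49*I*q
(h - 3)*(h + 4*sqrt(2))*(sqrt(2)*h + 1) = sqrt(2)*h^3 - 3*sqrt(2)*h^2 + 9*h^2 - 27*h + 4*sqrt(2)*h - 12*sqrt(2)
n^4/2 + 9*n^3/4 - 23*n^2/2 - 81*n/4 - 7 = (n/2 + 1/2)*(n - 4)*(n + 1/2)*(n + 7)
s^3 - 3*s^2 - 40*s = s*(s - 8)*(s + 5)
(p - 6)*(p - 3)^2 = p^3 - 12*p^2 + 45*p - 54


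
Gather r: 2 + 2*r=2*r + 2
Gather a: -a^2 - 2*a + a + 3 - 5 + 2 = -a^2 - a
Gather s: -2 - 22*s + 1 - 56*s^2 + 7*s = -56*s^2 - 15*s - 1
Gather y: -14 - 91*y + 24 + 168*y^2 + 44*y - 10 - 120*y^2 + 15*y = 48*y^2 - 32*y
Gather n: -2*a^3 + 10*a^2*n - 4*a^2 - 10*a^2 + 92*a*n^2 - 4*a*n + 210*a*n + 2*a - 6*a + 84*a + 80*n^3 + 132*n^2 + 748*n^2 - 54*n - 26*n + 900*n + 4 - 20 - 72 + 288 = -2*a^3 - 14*a^2 + 80*a + 80*n^3 + n^2*(92*a + 880) + n*(10*a^2 + 206*a + 820) + 200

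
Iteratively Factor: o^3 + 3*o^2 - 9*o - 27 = (o + 3)*(o^2 - 9) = (o + 3)^2*(o - 3)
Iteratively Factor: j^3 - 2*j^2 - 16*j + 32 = (j - 2)*(j^2 - 16) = (j - 4)*(j - 2)*(j + 4)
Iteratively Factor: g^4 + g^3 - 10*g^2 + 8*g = (g - 2)*(g^3 + 3*g^2 - 4*g) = (g - 2)*(g - 1)*(g^2 + 4*g) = g*(g - 2)*(g - 1)*(g + 4)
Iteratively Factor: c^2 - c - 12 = (c + 3)*(c - 4)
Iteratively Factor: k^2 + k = (k)*(k + 1)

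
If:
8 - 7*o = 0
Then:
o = 8/7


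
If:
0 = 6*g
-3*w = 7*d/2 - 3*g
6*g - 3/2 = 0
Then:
No Solution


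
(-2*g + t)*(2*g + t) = -4*g^2 + t^2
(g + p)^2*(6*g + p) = 6*g^3 + 13*g^2*p + 8*g*p^2 + p^3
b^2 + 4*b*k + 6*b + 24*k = (b + 6)*(b + 4*k)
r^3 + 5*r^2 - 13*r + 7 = (r - 1)^2*(r + 7)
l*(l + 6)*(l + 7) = l^3 + 13*l^2 + 42*l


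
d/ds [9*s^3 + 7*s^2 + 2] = s*(27*s + 14)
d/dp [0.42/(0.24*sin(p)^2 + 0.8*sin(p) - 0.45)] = -(0.2016*sin(p) + 0.336)*cos(p)/(0.24*sin(p)^2 + 0.8*sin(p) - 0.45)^2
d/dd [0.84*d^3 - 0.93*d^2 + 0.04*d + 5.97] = 2.52*d^2 - 1.86*d + 0.04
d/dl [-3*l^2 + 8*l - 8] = 8 - 6*l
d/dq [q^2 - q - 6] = 2*q - 1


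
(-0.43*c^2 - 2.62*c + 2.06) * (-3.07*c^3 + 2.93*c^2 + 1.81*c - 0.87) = 1.3201*c^5 + 6.7835*c^4 - 14.7791*c^3 + 1.6677*c^2 + 6.008*c - 1.7922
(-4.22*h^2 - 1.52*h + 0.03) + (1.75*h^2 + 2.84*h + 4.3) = -2.47*h^2 + 1.32*h + 4.33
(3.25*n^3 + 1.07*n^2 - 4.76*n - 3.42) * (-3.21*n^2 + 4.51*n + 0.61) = -10.4325*n^5 + 11.2228*n^4 + 22.0878*n^3 - 9.8367*n^2 - 18.3278*n - 2.0862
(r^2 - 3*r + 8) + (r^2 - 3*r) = 2*r^2 - 6*r + 8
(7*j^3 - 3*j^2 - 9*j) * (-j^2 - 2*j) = -7*j^5 - 11*j^4 + 15*j^3 + 18*j^2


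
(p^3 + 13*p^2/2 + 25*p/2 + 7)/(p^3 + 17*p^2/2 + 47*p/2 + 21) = (p + 1)/(p + 3)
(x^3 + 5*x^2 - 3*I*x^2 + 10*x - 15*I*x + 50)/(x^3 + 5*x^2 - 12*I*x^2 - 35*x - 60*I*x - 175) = (x + 2*I)/(x - 7*I)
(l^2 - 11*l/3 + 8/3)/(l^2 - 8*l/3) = (l - 1)/l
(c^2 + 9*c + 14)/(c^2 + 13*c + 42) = (c + 2)/(c + 6)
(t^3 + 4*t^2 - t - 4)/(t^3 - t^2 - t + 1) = (t + 4)/(t - 1)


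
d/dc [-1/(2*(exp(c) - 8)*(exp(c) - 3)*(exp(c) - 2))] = ((exp(c) - 8)*(exp(c) - 3) + (exp(c) - 8)*(exp(c) - 2) + (exp(c) - 3)*(exp(c) - 2))*exp(c)/(2*(exp(c) - 8)^2*(exp(c) - 3)^2*(exp(c) - 2)^2)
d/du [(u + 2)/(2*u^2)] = (-u - 4)/(2*u^3)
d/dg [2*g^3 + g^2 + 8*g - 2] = 6*g^2 + 2*g + 8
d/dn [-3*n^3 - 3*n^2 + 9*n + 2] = -9*n^2 - 6*n + 9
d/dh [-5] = 0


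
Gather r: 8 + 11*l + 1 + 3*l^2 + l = 3*l^2 + 12*l + 9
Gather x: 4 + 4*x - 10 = 4*x - 6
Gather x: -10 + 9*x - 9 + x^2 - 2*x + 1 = x^2 + 7*x - 18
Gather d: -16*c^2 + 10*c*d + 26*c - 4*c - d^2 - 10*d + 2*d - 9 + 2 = -16*c^2 + 22*c - d^2 + d*(10*c - 8) - 7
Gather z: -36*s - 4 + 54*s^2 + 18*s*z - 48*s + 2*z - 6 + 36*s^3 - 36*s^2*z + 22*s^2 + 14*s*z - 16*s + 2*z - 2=36*s^3 + 76*s^2 - 100*s + z*(-36*s^2 + 32*s + 4) - 12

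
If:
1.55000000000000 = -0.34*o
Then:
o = -4.56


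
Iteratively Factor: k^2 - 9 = (k + 3)*(k - 3)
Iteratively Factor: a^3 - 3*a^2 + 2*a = (a)*(a^2 - 3*a + 2) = a*(a - 1)*(a - 2)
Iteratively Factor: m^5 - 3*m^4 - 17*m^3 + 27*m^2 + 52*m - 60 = (m + 3)*(m^4 - 6*m^3 + m^2 + 24*m - 20) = (m - 2)*(m + 3)*(m^3 - 4*m^2 - 7*m + 10) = (m - 5)*(m - 2)*(m + 3)*(m^2 + m - 2) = (m - 5)*(m - 2)*(m + 2)*(m + 3)*(m - 1)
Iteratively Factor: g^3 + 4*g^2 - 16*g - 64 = (g + 4)*(g^2 - 16) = (g - 4)*(g + 4)*(g + 4)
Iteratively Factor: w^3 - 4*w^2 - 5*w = (w - 5)*(w^2 + w) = (w - 5)*(w + 1)*(w)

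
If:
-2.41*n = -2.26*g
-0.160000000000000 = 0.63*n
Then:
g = -0.27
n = -0.25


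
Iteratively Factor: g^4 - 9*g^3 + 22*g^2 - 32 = (g - 2)*(g^3 - 7*g^2 + 8*g + 16) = (g - 4)*(g - 2)*(g^2 - 3*g - 4) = (g - 4)^2*(g - 2)*(g + 1)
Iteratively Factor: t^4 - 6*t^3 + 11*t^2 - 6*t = (t - 2)*(t^3 - 4*t^2 + 3*t) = (t - 2)*(t - 1)*(t^2 - 3*t) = t*(t - 2)*(t - 1)*(t - 3)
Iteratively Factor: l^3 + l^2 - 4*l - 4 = (l - 2)*(l^2 + 3*l + 2) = (l - 2)*(l + 1)*(l + 2)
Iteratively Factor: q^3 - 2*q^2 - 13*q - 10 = (q + 2)*(q^2 - 4*q - 5) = (q + 1)*(q + 2)*(q - 5)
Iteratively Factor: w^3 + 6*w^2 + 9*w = (w + 3)*(w^2 + 3*w) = w*(w + 3)*(w + 3)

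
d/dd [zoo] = 0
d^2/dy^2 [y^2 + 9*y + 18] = 2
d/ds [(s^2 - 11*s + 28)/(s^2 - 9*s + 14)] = 2/(s^2 - 4*s + 4)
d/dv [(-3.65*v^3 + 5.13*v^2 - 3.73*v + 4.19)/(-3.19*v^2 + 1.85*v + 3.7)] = (11.6435*v^4 - 13.505*v^3 - 42.9232*v^2 + 64.6942*v - 21.5525)/(10.1761*v^4 - 11.803*v^3 - 20.1835*v^2 + 13.69*v + 13.69)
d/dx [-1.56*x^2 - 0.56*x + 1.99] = -3.12*x - 0.56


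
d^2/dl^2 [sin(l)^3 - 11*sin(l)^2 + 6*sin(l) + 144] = -9*sin(l)^3 + 44*sin(l)^2 - 22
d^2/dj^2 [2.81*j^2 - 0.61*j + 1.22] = 5.62000000000000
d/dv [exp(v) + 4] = exp(v)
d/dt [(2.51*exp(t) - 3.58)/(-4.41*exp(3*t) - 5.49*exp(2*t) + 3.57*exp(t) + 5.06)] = (22.1382*exp(3*t) - 33.5835*exp(2*t) - 39.3084*exp(t) + 25.4812)*exp(t)/(19.4481*exp(6*t) + 48.4218*exp(5*t) - 1.3473*exp(4*t) - 83.8278*exp(3*t) - 42.8139*exp(2*t) + 36.1284*exp(t) + 25.6036)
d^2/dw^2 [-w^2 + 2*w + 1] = -2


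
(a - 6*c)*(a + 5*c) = a^2 - a*c - 30*c^2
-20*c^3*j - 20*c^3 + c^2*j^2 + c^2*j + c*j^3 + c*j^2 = (-4*c + j)*(5*c + j)*(c*j + c)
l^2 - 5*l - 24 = (l - 8)*(l + 3)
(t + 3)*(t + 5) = t^2 + 8*t + 15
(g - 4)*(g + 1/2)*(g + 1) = g^3 - 5*g^2/2 - 11*g/2 - 2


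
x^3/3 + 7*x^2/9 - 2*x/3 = x*(x/3 + 1)*(x - 2/3)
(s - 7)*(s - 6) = s^2 - 13*s + 42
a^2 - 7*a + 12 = (a - 4)*(a - 3)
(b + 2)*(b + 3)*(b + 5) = b^3 + 10*b^2 + 31*b + 30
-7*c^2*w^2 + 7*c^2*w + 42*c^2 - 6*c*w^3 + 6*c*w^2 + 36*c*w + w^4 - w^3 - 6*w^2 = (-7*c + w)*(c + w)*(w - 3)*(w + 2)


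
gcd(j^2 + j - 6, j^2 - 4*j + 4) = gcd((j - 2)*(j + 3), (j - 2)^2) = j - 2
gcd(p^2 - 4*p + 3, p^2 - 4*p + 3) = p^2 - 4*p + 3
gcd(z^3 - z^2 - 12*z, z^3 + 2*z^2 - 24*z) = z^2 - 4*z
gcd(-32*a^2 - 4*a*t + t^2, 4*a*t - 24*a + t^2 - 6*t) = 4*a + t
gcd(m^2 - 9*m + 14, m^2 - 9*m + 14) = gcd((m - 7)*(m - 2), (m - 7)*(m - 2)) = m^2 - 9*m + 14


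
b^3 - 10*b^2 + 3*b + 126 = (b - 7)*(b - 6)*(b + 3)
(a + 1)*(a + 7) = a^2 + 8*a + 7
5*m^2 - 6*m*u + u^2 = (-5*m + u)*(-m + u)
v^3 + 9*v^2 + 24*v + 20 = (v + 2)^2*(v + 5)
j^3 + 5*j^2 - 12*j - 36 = (j - 3)*(j + 2)*(j + 6)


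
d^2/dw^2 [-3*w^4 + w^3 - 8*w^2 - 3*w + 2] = -36*w^2 + 6*w - 16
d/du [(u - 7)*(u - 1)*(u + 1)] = 3*u^2 - 14*u - 1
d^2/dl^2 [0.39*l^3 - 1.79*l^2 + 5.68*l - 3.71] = 2.34*l - 3.58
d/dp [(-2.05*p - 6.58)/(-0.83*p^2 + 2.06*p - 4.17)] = (-1.7015*p^2 - 10.9228*p + 22.1033)/(0.6889*p^4 - 3.4196*p^3 + 11.1658*p^2 - 17.1804*p + 17.3889)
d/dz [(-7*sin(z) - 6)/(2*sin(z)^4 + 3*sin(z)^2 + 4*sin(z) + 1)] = (42*(1 - cos(z)^2)^2 + 72*sin(z) - 12*sin(3*z) - 21*cos(z)^2 + 38)*cos(z)/(2*(1 - cos(z)^2)^2 + 4*sin(z) - 3*cos(z)^2 + 4)^2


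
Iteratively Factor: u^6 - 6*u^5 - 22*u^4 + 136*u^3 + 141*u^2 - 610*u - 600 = (u + 4)*(u^5 - 10*u^4 + 18*u^3 + 64*u^2 - 115*u - 150) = (u - 3)*(u + 4)*(u^4 - 7*u^3 - 3*u^2 + 55*u + 50) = (u - 5)*(u - 3)*(u + 4)*(u^3 - 2*u^2 - 13*u - 10) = (u - 5)^2*(u - 3)*(u + 4)*(u^2 + 3*u + 2) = (u - 5)^2*(u - 3)*(u + 1)*(u + 4)*(u + 2)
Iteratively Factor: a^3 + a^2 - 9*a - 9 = (a + 3)*(a^2 - 2*a - 3) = (a + 1)*(a + 3)*(a - 3)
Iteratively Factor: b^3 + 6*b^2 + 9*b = (b)*(b^2 + 6*b + 9) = b*(b + 3)*(b + 3)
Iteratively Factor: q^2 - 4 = (q + 2)*(q - 2)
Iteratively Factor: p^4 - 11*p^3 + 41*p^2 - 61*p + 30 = (p - 2)*(p^3 - 9*p^2 + 23*p - 15) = (p - 3)*(p - 2)*(p^2 - 6*p + 5) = (p - 3)*(p - 2)*(p - 1)*(p - 5)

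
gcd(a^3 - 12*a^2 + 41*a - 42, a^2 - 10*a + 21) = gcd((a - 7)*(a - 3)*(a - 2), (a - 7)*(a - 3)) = a^2 - 10*a + 21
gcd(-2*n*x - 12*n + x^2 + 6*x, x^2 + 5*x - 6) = x + 6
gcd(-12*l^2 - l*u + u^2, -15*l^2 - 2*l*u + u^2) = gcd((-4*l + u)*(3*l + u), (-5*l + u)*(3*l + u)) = 3*l + u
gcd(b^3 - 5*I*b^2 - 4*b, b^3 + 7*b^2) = b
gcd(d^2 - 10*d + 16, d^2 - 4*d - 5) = 1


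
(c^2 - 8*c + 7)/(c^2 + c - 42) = (c^2 - 8*c + 7)/(c^2 + c - 42)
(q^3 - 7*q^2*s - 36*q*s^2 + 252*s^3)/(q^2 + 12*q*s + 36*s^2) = (q^2 - 13*q*s + 42*s^2)/(q + 6*s)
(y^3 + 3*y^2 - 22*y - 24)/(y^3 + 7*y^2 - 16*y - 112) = (y^2 + 7*y + 6)/(y^2 + 11*y + 28)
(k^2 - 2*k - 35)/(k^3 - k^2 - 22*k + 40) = (k - 7)/(k^2 - 6*k + 8)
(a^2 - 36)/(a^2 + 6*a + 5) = (a^2 - 36)/(a^2 + 6*a + 5)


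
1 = 1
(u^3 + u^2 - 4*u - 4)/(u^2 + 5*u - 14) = (u^2 + 3*u + 2)/(u + 7)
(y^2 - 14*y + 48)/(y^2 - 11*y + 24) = (y - 6)/(y - 3)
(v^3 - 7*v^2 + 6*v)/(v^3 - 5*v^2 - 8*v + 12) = v/(v + 2)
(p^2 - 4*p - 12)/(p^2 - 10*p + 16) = (p^2 - 4*p - 12)/(p^2 - 10*p + 16)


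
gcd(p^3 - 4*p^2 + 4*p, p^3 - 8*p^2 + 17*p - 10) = p - 2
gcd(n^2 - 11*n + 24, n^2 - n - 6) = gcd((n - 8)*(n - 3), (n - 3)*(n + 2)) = n - 3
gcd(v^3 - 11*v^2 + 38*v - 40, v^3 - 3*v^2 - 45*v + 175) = v - 5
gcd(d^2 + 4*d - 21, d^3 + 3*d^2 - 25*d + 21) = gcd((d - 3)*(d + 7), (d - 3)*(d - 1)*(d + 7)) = d^2 + 4*d - 21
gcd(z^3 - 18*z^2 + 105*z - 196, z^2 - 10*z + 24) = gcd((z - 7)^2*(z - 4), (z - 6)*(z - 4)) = z - 4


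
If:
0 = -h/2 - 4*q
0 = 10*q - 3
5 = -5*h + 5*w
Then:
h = -12/5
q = 3/10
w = -7/5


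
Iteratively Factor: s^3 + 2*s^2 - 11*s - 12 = (s - 3)*(s^2 + 5*s + 4) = (s - 3)*(s + 4)*(s + 1)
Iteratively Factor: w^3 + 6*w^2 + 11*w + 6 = (w + 2)*(w^2 + 4*w + 3) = (w + 2)*(w + 3)*(w + 1)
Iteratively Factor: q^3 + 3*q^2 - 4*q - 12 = (q - 2)*(q^2 + 5*q + 6) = (q - 2)*(q + 2)*(q + 3)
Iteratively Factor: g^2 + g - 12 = (g + 4)*(g - 3)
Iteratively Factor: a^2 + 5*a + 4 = (a + 1)*(a + 4)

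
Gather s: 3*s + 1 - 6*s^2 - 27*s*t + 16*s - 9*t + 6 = -6*s^2 + s*(19 - 27*t) - 9*t + 7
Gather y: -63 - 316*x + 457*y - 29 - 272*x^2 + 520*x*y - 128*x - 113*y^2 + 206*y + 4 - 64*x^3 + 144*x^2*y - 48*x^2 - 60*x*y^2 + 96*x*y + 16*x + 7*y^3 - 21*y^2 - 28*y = -64*x^3 - 320*x^2 - 428*x + 7*y^3 + y^2*(-60*x - 134) + y*(144*x^2 + 616*x + 635) - 88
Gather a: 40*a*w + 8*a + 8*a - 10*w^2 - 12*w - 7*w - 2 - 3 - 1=a*(40*w + 16) - 10*w^2 - 19*w - 6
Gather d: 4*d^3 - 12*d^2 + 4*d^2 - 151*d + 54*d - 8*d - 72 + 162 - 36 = 4*d^3 - 8*d^2 - 105*d + 54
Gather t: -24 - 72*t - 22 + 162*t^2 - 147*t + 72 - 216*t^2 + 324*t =-54*t^2 + 105*t + 26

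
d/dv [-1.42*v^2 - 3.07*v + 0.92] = -2.84*v - 3.07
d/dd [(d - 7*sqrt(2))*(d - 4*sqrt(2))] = 2*d - 11*sqrt(2)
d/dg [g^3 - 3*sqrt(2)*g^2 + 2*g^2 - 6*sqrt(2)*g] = 3*g^2 - 6*sqrt(2)*g + 4*g - 6*sqrt(2)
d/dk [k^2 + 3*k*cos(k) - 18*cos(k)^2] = -3*k*sin(k) + 2*k + 18*sin(2*k) + 3*cos(k)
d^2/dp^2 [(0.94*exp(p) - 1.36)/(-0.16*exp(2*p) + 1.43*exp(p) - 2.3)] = (-0.024064*exp(4*p) - 0.0758079999999999*exp(3*p) + 1.142016*exp(2*p) - 2.312516*exp(p) - 0.499559999999999)*exp(p)/(0.004096*exp(6*p) - 0.109824*exp(5*p) + 1.158192*exp(4*p) - 6.081647*exp(3*p) + 16.64901*exp(2*p) - 22.6941*exp(p) + 12.167)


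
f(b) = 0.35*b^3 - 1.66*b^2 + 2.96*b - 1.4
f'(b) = 1.05*b^2 - 3.32*b + 2.96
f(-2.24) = -20.29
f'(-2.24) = 15.67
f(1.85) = 0.61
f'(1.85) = 0.41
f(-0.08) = -1.65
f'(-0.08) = 3.23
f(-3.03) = -35.35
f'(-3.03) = 22.66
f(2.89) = 1.74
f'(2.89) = 2.13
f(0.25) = -0.76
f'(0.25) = 2.20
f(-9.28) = -451.54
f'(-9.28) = 124.19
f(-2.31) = -21.41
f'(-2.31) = 16.23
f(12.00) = 399.88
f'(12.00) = 114.32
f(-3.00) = -34.67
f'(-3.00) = 22.37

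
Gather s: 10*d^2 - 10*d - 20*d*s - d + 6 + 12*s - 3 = 10*d^2 - 11*d + s*(12 - 20*d) + 3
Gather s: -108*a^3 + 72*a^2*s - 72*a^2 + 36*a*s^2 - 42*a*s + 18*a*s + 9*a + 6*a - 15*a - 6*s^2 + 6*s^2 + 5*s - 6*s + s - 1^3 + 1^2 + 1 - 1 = -108*a^3 - 72*a^2 + 36*a*s^2 + s*(72*a^2 - 24*a)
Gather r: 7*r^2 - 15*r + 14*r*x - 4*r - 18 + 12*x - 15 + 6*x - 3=7*r^2 + r*(14*x - 19) + 18*x - 36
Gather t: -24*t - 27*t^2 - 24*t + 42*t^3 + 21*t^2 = 42*t^3 - 6*t^2 - 48*t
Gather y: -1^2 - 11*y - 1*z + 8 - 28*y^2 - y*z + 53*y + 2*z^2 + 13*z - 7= -28*y^2 + y*(42 - z) + 2*z^2 + 12*z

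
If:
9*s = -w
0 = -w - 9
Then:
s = 1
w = -9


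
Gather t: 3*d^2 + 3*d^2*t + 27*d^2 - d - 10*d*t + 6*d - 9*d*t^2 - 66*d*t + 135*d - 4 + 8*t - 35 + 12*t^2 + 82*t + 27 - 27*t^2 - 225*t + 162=30*d^2 + 140*d + t^2*(-9*d - 15) + t*(3*d^2 - 76*d - 135) + 150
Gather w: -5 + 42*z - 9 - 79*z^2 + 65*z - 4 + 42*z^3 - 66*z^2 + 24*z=42*z^3 - 145*z^2 + 131*z - 18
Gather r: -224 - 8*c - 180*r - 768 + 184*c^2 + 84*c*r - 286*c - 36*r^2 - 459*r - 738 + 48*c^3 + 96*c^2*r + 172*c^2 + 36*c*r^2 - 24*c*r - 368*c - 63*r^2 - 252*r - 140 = 48*c^3 + 356*c^2 - 662*c + r^2*(36*c - 99) + r*(96*c^2 + 60*c - 891) - 1870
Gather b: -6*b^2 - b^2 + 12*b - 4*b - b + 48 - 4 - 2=-7*b^2 + 7*b + 42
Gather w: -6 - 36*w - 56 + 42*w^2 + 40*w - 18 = 42*w^2 + 4*w - 80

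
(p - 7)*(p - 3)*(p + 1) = p^3 - 9*p^2 + 11*p + 21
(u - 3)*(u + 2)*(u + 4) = u^3 + 3*u^2 - 10*u - 24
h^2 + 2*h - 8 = (h - 2)*(h + 4)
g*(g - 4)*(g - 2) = g^3 - 6*g^2 + 8*g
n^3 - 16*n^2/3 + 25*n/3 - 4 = (n - 3)*(n - 4/3)*(n - 1)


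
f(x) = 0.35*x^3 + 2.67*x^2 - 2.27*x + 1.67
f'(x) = 1.05*x^2 + 5.34*x - 2.27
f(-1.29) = 8.29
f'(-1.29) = -7.41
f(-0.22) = 2.29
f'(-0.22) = -3.39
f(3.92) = 54.88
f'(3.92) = 34.80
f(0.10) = 1.47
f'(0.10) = -1.73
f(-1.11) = 7.00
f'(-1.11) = -6.90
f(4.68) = 85.40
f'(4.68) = 45.72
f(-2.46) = 18.20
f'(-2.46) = -9.05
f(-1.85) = 12.79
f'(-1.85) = -8.56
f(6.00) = 159.77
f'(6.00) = 67.57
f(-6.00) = 35.81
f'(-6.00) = 3.49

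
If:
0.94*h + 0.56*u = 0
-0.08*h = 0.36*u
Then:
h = 0.00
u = 0.00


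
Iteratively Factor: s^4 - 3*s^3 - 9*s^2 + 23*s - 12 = (s - 1)*(s^3 - 2*s^2 - 11*s + 12) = (s - 1)^2*(s^2 - s - 12) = (s - 1)^2*(s + 3)*(s - 4)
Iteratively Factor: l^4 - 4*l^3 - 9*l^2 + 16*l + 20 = (l + 2)*(l^3 - 6*l^2 + 3*l + 10) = (l - 2)*(l + 2)*(l^2 - 4*l - 5) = (l - 5)*(l - 2)*(l + 2)*(l + 1)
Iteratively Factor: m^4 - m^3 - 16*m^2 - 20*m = (m + 2)*(m^3 - 3*m^2 - 10*m) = m*(m + 2)*(m^2 - 3*m - 10) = m*(m + 2)^2*(m - 5)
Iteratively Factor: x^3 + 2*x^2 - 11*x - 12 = (x - 3)*(x^2 + 5*x + 4) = (x - 3)*(x + 4)*(x + 1)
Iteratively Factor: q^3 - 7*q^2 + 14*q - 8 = (q - 1)*(q^2 - 6*q + 8) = (q - 2)*(q - 1)*(q - 4)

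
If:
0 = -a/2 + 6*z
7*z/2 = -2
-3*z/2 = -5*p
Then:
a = -48/7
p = -6/35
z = -4/7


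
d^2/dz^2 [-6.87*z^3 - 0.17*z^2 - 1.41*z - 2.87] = -41.22*z - 0.34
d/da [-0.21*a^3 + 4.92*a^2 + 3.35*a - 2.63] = -0.63*a^2 + 9.84*a + 3.35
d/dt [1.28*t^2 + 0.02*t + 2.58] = 2.56*t + 0.02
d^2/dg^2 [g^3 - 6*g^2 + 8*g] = 6*g - 12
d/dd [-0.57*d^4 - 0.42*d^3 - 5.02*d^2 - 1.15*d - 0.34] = -2.28*d^3 - 1.26*d^2 - 10.04*d - 1.15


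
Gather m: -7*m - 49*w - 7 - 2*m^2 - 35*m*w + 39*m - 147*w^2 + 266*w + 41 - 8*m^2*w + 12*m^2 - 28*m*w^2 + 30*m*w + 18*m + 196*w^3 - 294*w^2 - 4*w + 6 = m^2*(10 - 8*w) + m*(-28*w^2 - 5*w + 50) + 196*w^3 - 441*w^2 + 213*w + 40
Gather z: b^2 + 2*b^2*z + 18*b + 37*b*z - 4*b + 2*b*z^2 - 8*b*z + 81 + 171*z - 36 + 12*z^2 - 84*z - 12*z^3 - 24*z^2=b^2 + 14*b - 12*z^3 + z^2*(2*b - 12) + z*(2*b^2 + 29*b + 87) + 45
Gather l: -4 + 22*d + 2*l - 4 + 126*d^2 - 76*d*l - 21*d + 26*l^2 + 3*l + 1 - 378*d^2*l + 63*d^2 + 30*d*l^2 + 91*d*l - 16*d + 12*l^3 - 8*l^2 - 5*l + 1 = 189*d^2 - 15*d + 12*l^3 + l^2*(30*d + 18) + l*(-378*d^2 + 15*d) - 6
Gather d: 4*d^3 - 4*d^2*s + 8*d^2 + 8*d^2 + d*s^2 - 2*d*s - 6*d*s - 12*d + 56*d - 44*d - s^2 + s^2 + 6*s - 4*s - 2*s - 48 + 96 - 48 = 4*d^3 + d^2*(16 - 4*s) + d*(s^2 - 8*s)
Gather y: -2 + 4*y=4*y - 2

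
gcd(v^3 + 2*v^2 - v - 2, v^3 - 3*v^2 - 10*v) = v + 2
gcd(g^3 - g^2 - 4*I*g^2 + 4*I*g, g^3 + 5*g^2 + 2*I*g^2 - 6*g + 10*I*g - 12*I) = g - 1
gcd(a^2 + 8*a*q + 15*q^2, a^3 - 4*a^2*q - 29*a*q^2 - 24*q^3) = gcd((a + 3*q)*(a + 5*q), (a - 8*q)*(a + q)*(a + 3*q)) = a + 3*q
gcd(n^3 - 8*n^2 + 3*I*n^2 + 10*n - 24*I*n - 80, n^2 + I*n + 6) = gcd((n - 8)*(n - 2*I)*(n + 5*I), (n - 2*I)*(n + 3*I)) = n - 2*I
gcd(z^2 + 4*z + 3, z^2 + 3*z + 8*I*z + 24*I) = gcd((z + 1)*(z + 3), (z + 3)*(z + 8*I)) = z + 3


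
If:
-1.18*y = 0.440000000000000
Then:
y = -0.37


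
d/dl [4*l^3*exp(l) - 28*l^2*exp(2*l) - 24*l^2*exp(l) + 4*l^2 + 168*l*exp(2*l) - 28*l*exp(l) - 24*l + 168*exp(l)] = 4*l^3*exp(l) - 56*l^2*exp(2*l) - 12*l^2*exp(l) + 280*l*exp(2*l) - 76*l*exp(l) + 8*l + 168*exp(2*l) + 140*exp(l) - 24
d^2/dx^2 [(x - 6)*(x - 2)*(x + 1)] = 6*x - 14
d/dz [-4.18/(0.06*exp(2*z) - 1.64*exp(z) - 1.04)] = (0.5016*exp(z) - 6.8552)*exp(z)/(-0.06*exp(2*z) + 1.64*exp(z) + 1.04)^2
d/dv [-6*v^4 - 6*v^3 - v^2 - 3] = 2*v*(-12*v^2 - 9*v - 1)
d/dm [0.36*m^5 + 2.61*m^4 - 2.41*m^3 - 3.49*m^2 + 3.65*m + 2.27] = 1.8*m^4 + 10.44*m^3 - 7.23*m^2 - 6.98*m + 3.65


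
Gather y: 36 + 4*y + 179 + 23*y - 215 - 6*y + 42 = 21*y + 42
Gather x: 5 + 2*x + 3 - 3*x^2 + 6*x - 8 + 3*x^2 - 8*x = 0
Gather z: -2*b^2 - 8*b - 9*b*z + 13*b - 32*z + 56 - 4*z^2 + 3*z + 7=-2*b^2 + 5*b - 4*z^2 + z*(-9*b - 29) + 63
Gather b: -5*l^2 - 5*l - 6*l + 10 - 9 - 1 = -5*l^2 - 11*l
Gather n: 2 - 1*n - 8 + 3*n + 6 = 2*n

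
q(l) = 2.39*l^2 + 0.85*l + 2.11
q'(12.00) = 58.21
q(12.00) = 356.47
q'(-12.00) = -56.51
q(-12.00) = 336.07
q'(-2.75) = -12.30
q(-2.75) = 17.85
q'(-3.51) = -15.93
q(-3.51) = 28.57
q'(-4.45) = -20.42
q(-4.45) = 45.66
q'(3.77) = 18.87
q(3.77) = 39.28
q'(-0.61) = -2.07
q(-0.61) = 2.48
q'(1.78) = 9.36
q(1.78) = 11.20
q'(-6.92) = -32.23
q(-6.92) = 110.68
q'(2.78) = 14.14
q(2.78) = 22.94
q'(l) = 4.78*l + 0.85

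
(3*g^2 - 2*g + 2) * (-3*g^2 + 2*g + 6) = -9*g^4 + 12*g^3 + 8*g^2 - 8*g + 12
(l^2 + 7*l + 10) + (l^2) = 2*l^2 + 7*l + 10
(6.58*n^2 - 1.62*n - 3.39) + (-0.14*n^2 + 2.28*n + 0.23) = 6.44*n^2 + 0.66*n - 3.16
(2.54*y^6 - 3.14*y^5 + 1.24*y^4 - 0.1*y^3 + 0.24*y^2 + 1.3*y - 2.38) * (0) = 0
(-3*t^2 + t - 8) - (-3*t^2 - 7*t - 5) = 8*t - 3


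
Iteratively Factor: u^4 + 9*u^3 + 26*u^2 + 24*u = (u)*(u^3 + 9*u^2 + 26*u + 24) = u*(u + 4)*(u^2 + 5*u + 6) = u*(u + 3)*(u + 4)*(u + 2)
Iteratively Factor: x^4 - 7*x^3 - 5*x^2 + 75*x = (x + 3)*(x^3 - 10*x^2 + 25*x) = (x - 5)*(x + 3)*(x^2 - 5*x) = x*(x - 5)*(x + 3)*(x - 5)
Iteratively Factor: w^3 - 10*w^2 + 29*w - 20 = (w - 4)*(w^2 - 6*w + 5) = (w - 4)*(w - 1)*(w - 5)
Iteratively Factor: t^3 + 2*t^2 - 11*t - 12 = (t + 4)*(t^2 - 2*t - 3) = (t - 3)*(t + 4)*(t + 1)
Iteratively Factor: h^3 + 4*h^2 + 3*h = (h)*(h^2 + 4*h + 3) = h*(h + 1)*(h + 3)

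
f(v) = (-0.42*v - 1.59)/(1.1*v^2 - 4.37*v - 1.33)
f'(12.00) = 0.01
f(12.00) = -0.06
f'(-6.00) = -0.00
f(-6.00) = 0.01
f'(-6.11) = -0.00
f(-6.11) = 0.01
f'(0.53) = -0.40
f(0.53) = 0.54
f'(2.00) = 0.08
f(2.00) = 0.43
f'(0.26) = -0.95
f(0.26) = 0.71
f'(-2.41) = -0.05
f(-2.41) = -0.04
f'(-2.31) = -0.06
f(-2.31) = -0.04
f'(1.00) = -0.11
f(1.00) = 0.44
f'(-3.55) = -0.02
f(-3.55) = -0.00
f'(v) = (4.37 - 2.2*v)*(-0.42*v - 1.59)/(1.1*v^2 - 4.37*v - 1.33)^2 - 0.42/(1.1*v^2 - 4.37*v - 1.33) = (0.462*v^2 + 3.498*v - 6.3897)/(1.21*v^4 - 9.614*v^3 + 16.1709*v^2 + 11.6242*v + 1.7689)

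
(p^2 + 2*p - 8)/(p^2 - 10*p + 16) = (p + 4)/(p - 8)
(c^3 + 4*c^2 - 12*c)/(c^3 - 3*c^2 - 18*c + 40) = c*(c + 6)/(c^2 - c - 20)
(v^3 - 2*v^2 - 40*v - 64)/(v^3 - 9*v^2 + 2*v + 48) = (v + 4)/(v - 3)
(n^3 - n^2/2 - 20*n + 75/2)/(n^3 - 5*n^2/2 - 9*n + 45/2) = (n + 5)/(n + 3)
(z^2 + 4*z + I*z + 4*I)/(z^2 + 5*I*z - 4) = (z + 4)/(z + 4*I)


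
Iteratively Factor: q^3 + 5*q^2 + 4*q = (q)*(q^2 + 5*q + 4) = q*(q + 4)*(q + 1)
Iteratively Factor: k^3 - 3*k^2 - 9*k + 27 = (k + 3)*(k^2 - 6*k + 9) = (k - 3)*(k + 3)*(k - 3)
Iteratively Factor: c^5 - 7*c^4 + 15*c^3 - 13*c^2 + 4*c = (c)*(c^4 - 7*c^3 + 15*c^2 - 13*c + 4) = c*(c - 1)*(c^3 - 6*c^2 + 9*c - 4) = c*(c - 1)^2*(c^2 - 5*c + 4) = c*(c - 1)^3*(c - 4)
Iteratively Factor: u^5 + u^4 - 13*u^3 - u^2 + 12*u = (u)*(u^4 + u^3 - 13*u^2 - u + 12) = u*(u + 4)*(u^3 - 3*u^2 - u + 3) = u*(u - 1)*(u + 4)*(u^2 - 2*u - 3) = u*(u - 3)*(u - 1)*(u + 4)*(u + 1)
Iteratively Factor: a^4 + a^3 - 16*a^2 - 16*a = (a - 4)*(a^3 + 5*a^2 + 4*a) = (a - 4)*(a + 4)*(a^2 + a) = a*(a - 4)*(a + 4)*(a + 1)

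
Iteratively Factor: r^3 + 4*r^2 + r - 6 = (r - 1)*(r^2 + 5*r + 6) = (r - 1)*(r + 3)*(r + 2)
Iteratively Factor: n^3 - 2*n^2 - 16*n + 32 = (n - 2)*(n^2 - 16) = (n - 2)*(n + 4)*(n - 4)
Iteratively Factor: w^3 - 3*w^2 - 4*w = (w - 4)*(w^2 + w) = w*(w - 4)*(w + 1)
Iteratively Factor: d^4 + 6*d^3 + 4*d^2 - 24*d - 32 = (d - 2)*(d^3 + 8*d^2 + 20*d + 16) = (d - 2)*(d + 2)*(d^2 + 6*d + 8) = (d - 2)*(d + 2)^2*(d + 4)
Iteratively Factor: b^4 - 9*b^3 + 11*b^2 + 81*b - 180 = (b - 3)*(b^3 - 6*b^2 - 7*b + 60) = (b - 4)*(b - 3)*(b^2 - 2*b - 15) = (b - 5)*(b - 4)*(b - 3)*(b + 3)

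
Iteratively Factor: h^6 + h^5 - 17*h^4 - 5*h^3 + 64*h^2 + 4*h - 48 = (h + 2)*(h^5 - h^4 - 15*h^3 + 25*h^2 + 14*h - 24) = (h - 2)*(h + 2)*(h^4 + h^3 - 13*h^2 - h + 12) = (h - 2)*(h + 2)*(h + 4)*(h^3 - 3*h^2 - h + 3) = (h - 2)*(h + 1)*(h + 2)*(h + 4)*(h^2 - 4*h + 3) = (h - 3)*(h - 2)*(h + 1)*(h + 2)*(h + 4)*(h - 1)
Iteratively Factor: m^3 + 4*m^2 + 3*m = (m)*(m^2 + 4*m + 3) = m*(m + 1)*(m + 3)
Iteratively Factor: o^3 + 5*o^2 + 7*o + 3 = (o + 1)*(o^2 + 4*o + 3) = (o + 1)^2*(o + 3)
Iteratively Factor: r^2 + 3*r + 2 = (r + 1)*(r + 2)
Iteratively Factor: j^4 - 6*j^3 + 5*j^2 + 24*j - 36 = (j - 3)*(j^3 - 3*j^2 - 4*j + 12) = (j - 3)^2*(j^2 - 4) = (j - 3)^2*(j - 2)*(j + 2)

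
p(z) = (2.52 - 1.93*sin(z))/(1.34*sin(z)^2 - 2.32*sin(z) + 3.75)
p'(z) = (2.52 - 1.93*sin(z))*(-2.68*sin(z)*cos(z) + 2.32*cos(z))/(1.34*sin(z)^2 - 2.32*sin(z) + 3.75)^2 - 1.93*cos(z)/(1.34*sin(z)^2 - 2.32*sin(z) + 3.75)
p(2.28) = 0.38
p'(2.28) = 0.43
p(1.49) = 0.22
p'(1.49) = -0.06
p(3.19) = 0.68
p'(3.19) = 0.07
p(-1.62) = 0.60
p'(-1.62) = -0.01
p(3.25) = 0.68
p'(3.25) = 0.04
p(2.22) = 0.36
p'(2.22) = 0.41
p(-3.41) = 0.62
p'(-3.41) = 0.28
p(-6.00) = 0.62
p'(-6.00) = -0.29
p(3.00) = 0.65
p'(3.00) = 0.19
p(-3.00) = 0.68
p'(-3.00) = 0.02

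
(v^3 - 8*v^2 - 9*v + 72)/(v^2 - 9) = v - 8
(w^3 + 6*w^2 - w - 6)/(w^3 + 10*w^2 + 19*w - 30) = (w + 1)/(w + 5)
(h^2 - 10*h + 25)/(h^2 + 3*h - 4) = (h^2 - 10*h + 25)/(h^2 + 3*h - 4)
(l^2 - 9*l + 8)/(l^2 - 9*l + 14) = (l^2 - 9*l + 8)/(l^2 - 9*l + 14)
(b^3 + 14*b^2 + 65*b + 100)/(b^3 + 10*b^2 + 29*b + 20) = (b + 5)/(b + 1)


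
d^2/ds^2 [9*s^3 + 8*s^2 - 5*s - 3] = 54*s + 16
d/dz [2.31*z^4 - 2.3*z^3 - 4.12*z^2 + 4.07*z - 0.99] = 9.24*z^3 - 6.9*z^2 - 8.24*z + 4.07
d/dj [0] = 0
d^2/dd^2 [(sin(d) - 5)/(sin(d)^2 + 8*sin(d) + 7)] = (-9*(1 - cos(2*d))^2/4 + 371*sin(d)/4 - 29*sin(3*d)/4 - 143*cos(2*d)/2 + cos(4*d) - 1223/2)/((sin(d) + 1)^2*(sin(d) + 7)^3)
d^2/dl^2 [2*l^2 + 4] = 4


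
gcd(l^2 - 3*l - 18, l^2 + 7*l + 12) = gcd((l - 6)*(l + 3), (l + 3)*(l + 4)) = l + 3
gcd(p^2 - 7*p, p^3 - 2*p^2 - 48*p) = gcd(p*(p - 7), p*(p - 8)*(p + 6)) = p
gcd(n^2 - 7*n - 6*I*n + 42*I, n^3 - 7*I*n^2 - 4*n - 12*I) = n - 6*I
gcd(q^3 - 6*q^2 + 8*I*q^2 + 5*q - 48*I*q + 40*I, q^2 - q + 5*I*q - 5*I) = q - 1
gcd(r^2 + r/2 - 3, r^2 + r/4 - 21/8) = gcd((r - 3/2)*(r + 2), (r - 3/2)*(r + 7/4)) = r - 3/2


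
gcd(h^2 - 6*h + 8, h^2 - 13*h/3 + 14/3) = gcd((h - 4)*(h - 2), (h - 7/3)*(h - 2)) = h - 2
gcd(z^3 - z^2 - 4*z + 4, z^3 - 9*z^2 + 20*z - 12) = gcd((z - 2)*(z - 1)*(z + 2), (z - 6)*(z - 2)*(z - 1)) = z^2 - 3*z + 2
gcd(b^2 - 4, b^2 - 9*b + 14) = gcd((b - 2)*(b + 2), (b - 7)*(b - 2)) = b - 2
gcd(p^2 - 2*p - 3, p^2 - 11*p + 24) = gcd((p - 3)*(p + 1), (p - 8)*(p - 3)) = p - 3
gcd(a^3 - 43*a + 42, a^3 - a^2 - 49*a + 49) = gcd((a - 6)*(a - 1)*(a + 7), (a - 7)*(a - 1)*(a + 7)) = a^2 + 6*a - 7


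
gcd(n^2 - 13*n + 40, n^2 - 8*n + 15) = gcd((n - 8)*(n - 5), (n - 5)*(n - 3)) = n - 5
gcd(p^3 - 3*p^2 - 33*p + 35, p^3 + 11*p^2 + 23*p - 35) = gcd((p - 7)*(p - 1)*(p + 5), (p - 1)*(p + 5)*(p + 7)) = p^2 + 4*p - 5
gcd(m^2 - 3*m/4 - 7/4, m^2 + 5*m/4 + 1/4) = m + 1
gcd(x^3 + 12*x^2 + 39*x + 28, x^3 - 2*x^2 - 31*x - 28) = x^2 + 5*x + 4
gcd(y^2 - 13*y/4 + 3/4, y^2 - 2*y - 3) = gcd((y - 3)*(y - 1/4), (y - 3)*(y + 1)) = y - 3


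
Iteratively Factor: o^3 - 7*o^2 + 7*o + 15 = (o - 5)*(o^2 - 2*o - 3) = (o - 5)*(o + 1)*(o - 3)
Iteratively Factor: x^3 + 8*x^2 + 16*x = (x + 4)*(x^2 + 4*x) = (x + 4)^2*(x)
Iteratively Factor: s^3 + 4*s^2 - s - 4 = (s + 4)*(s^2 - 1) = (s - 1)*(s + 4)*(s + 1)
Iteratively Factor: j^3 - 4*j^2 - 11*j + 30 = (j - 2)*(j^2 - 2*j - 15) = (j - 2)*(j + 3)*(j - 5)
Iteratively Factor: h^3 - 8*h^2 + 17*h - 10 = (h - 5)*(h^2 - 3*h + 2) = (h - 5)*(h - 2)*(h - 1)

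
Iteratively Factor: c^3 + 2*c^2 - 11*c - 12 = (c - 3)*(c^2 + 5*c + 4) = (c - 3)*(c + 4)*(c + 1)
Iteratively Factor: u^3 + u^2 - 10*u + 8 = (u + 4)*(u^2 - 3*u + 2) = (u - 2)*(u + 4)*(u - 1)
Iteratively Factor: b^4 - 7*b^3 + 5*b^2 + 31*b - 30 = (b - 1)*(b^3 - 6*b^2 - b + 30) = (b - 1)*(b + 2)*(b^2 - 8*b + 15) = (b - 3)*(b - 1)*(b + 2)*(b - 5)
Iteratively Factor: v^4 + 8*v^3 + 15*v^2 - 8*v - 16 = (v + 4)*(v^3 + 4*v^2 - v - 4) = (v - 1)*(v + 4)*(v^2 + 5*v + 4) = (v - 1)*(v + 1)*(v + 4)*(v + 4)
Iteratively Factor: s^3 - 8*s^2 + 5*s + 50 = (s - 5)*(s^2 - 3*s - 10) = (s - 5)*(s + 2)*(s - 5)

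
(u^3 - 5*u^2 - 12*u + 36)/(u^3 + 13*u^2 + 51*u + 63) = (u^2 - 8*u + 12)/(u^2 + 10*u + 21)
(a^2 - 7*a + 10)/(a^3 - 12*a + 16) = (a - 5)/(a^2 + 2*a - 8)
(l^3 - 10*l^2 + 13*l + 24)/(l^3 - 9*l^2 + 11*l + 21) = (l - 8)/(l - 7)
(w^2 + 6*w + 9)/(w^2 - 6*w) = (w^2 + 6*w + 9)/(w*(w - 6))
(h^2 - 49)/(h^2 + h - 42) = (h - 7)/(h - 6)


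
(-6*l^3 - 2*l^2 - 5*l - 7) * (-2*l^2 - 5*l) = 12*l^5 + 34*l^4 + 20*l^3 + 39*l^2 + 35*l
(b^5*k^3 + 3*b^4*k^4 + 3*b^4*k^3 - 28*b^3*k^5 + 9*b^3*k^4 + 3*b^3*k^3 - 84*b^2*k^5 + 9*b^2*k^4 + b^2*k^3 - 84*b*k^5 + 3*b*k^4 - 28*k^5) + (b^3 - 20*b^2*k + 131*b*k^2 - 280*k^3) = b^5*k^3 + 3*b^4*k^4 + 3*b^4*k^3 - 28*b^3*k^5 + 9*b^3*k^4 + 3*b^3*k^3 + b^3 - 84*b^2*k^5 + 9*b^2*k^4 + b^2*k^3 - 20*b^2*k - 84*b*k^5 + 3*b*k^4 + 131*b*k^2 - 28*k^5 - 280*k^3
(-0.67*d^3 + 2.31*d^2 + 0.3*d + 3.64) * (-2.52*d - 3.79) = 1.6884*d^4 - 3.2819*d^3 - 9.5109*d^2 - 10.3098*d - 13.7956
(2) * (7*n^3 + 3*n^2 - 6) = 14*n^3 + 6*n^2 - 12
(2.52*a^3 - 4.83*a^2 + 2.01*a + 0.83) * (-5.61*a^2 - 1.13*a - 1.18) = -14.1372*a^5 + 24.2487*a^4 - 8.7918*a^3 - 1.2282*a^2 - 3.3097*a - 0.9794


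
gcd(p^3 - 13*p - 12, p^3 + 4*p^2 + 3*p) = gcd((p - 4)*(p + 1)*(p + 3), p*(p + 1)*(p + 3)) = p^2 + 4*p + 3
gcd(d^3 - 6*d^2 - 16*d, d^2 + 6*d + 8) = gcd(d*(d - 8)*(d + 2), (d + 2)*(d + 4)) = d + 2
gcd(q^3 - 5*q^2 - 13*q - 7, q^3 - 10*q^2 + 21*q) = q - 7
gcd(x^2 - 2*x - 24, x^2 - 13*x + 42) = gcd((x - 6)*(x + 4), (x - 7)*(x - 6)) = x - 6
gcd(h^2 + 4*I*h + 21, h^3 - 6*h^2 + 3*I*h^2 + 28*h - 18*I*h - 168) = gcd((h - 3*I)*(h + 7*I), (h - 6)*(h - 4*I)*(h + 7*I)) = h + 7*I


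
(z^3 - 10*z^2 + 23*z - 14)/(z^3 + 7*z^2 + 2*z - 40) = (z^2 - 8*z + 7)/(z^2 + 9*z + 20)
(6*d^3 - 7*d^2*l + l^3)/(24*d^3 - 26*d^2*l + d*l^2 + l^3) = (6*d^2 - d*l - l^2)/(24*d^2 - 2*d*l - l^2)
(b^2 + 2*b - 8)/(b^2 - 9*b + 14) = (b + 4)/(b - 7)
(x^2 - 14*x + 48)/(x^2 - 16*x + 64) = (x - 6)/(x - 8)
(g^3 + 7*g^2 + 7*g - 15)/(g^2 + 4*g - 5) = g + 3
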